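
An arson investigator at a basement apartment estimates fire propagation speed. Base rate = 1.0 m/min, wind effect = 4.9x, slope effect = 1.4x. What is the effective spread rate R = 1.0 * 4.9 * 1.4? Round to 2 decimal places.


Fire spread rate calculation:
R = R0 * wind_factor * slope_factor
= 1.0 * 4.9 * 1.4
= 4.9 * 1.4
= 6.86 m/min

6.86


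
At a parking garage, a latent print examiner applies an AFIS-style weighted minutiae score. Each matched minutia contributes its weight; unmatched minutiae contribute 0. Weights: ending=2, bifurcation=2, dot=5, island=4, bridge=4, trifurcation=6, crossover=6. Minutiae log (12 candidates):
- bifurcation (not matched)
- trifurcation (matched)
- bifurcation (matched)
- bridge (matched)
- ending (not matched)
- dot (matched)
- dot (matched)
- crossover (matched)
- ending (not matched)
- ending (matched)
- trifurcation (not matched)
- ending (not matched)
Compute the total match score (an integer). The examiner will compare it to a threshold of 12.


Weighted minutiae match score:
  bifurcation: not matched, +0
  trifurcation: matched, +6 (running total 6)
  bifurcation: matched, +2 (running total 8)
  bridge: matched, +4 (running total 12)
  ending: not matched, +0
  dot: matched, +5 (running total 17)
  dot: matched, +5 (running total 22)
  crossover: matched, +6 (running total 28)
  ending: not matched, +0
  ending: matched, +2 (running total 30)
  trifurcation: not matched, +0
  ending: not matched, +0
Total score = 30
Threshold = 12; verdict = identification

30


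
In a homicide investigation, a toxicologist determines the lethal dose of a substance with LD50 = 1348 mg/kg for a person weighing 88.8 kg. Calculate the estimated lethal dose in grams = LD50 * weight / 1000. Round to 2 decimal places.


Lethal dose calculation:
Lethal dose = LD50 * body_weight / 1000
= 1348 * 88.8 / 1000
= 119702.4 / 1000
= 119.70 g

119.70


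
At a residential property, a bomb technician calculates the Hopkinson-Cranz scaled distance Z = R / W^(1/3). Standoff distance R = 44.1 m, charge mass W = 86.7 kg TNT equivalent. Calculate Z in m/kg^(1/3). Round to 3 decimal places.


Scaled distance calculation:
W^(1/3) = 86.7^(1/3) = 4.425949
Z = R / W^(1/3) = 44.1 / 4.425949
Z = 9.964 m/kg^(1/3)

9.964


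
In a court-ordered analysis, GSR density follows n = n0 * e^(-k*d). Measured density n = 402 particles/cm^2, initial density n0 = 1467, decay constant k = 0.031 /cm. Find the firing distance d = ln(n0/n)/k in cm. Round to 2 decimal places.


GSR distance calculation:
n0/n = 1467 / 402 = 3.649254
ln(n0/n) = 1.294523
d = 1.294523 / 0.031 = 41.76 cm

41.76


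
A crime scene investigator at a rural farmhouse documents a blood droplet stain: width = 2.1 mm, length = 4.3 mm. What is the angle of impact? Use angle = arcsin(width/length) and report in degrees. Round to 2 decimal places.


Blood spatter impact angle calculation:
width / length = 2.1 / 4.3 = 0.488372
angle = arcsin(0.488372)
angle = 29.23 degrees

29.23


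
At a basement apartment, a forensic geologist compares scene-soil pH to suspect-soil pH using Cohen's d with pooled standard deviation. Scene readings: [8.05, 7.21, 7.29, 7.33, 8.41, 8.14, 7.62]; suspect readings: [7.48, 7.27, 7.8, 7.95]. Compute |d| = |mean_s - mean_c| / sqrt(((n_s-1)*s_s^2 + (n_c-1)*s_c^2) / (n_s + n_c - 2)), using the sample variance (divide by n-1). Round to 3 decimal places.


Pooled-variance Cohen's d for soil pH comparison:
Scene mean = 54.05 / 7 = 7.721429
Suspect mean = 30.5 / 4 = 7.625
Scene sample variance s_s^2 = 0.228081
Suspect sample variance s_c^2 = 0.094433
Pooled variance = ((n_s-1)*s_s^2 + (n_c-1)*s_c^2) / (n_s + n_c - 2) = 0.183532
Pooled SD = sqrt(0.183532) = 0.428406
Mean difference = 0.096429
|d| = |0.096429| / 0.428406 = 0.225

0.225


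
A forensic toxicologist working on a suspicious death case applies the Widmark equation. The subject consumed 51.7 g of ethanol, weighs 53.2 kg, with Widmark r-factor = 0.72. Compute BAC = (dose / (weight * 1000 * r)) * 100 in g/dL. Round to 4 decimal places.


Applying the Widmark formula:
BAC = (dose_g / (body_wt * 1000 * r)) * 100
Denominator = 53.2 * 1000 * 0.72 = 38304
BAC = (51.7 / 38304) * 100
BAC = 0.1350 g/dL

0.1350


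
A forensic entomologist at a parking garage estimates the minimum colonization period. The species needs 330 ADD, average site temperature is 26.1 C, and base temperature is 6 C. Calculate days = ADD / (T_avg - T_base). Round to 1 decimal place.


Insect development time:
Effective temperature = avg_temp - T_base = 26.1 - 6 = 20.1 C
Days = ADD / effective_temp = 330 / 20.1 = 16.4 days

16.4


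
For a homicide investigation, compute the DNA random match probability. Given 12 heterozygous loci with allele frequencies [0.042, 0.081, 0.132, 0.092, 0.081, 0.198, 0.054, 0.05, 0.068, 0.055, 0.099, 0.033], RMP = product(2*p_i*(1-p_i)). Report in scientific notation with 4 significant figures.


Computing RMP for 12 loci:
Locus 1: 2 * 0.042 * 0.958 = 0.080472
Locus 2: 2 * 0.081 * 0.919 = 0.148878
Locus 3: 2 * 0.132 * 0.868 = 0.229152
Locus 4: 2 * 0.092 * 0.908 = 0.167072
Locus 5: 2 * 0.081 * 0.919 = 0.148878
Locus 6: 2 * 0.198 * 0.802 = 0.317592
Locus 7: 2 * 0.054 * 0.946 = 0.102168
Locus 8: 2 * 0.05 * 0.95 = 0.095
Locus 9: 2 * 0.068 * 0.932 = 0.126752
Locus 10: 2 * 0.055 * 0.945 = 0.10395
Locus 11: 2 * 0.099 * 0.901 = 0.178398
Locus 12: 2 * 0.033 * 0.967 = 0.063822
RMP = 3.158e-11

3.158e-11


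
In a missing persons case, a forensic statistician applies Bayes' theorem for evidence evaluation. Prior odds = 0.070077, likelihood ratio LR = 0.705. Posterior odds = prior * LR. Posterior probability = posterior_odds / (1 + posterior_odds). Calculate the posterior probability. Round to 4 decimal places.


Bayesian evidence evaluation:
Posterior odds = prior_odds * LR = 0.070077 * 0.705 = 0.04940428
Posterior probability = posterior_odds / (1 + posterior_odds)
= 0.04940428 / (1 + 0.04940428)
= 0.04940428 / 1.04940428
= 0.0471

0.0471


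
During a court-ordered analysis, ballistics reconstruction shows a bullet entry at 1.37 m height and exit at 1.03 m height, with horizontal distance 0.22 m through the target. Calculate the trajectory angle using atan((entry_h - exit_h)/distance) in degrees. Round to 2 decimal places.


Bullet trajectory angle:
Height difference = 1.37 - 1.03 = 0.34 m
angle = atan(0.34 / 0.22)
angle = atan(1.545455)
angle = 57.09 degrees

57.09


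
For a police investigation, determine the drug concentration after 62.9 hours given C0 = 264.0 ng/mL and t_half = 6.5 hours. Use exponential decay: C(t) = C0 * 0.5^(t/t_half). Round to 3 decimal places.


Drug concentration decay:
Number of half-lives = t / t_half = 62.9 / 6.5 = 9.676923
Decay factor = 0.5^9.676923 = 0.00122168
C(t) = 264.0 * 0.00122168 = 0.323 ng/mL

0.323


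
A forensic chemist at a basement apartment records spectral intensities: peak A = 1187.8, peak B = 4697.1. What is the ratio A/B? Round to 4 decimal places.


Spectral peak ratio:
Peak A = 1187.8 counts
Peak B = 4697.1 counts
Ratio = 1187.8 / 4697.1 = 0.2529

0.2529


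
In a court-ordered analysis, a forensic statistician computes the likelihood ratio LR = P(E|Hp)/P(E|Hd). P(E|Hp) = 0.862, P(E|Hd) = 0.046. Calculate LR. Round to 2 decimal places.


Likelihood ratio calculation:
LR = P(E|Hp) / P(E|Hd)
LR = 0.862 / 0.046
LR = 18.74

18.74


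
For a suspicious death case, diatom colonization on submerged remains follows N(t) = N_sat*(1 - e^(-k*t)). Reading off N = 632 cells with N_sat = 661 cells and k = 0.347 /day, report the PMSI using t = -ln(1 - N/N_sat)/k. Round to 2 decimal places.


PMSI from diatom colonization curve:
N / N_sat = 632 / 661 = 0.956127
1 - N/N_sat = 0.043873
ln(1 - N/N_sat) = -3.126456
t = -ln(1 - N/N_sat) / k = -(-3.126456) / 0.347 = 9.01 days

9.01


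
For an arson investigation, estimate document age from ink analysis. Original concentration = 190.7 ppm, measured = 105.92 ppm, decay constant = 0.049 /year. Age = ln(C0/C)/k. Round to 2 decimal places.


Document age estimation:
C0/C = 190.7 / 105.92 = 1.800415
ln(C0/C) = 0.588017
t = 0.588017 / 0.049 = 12.00 years

12.00


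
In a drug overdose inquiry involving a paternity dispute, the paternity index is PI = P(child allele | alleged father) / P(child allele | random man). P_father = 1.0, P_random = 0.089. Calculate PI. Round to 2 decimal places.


Paternity Index calculation:
PI = P(allele|father) / P(allele|random)
PI = 1.0 / 0.089
PI = 11.24

11.24


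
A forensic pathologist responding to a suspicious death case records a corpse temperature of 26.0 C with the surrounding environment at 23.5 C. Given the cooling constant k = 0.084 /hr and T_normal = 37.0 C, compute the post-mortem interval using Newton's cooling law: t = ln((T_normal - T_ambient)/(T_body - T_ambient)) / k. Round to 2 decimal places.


Using Newton's law of cooling:
t = ln((T_normal - T_ambient) / (T_body - T_ambient)) / k
T_normal - T_ambient = 13.5
T_body - T_ambient = 2.5
Ratio = 5.4
ln(ratio) = 1.686399
t = 1.686399 / 0.084 = 20.08 hours

20.08


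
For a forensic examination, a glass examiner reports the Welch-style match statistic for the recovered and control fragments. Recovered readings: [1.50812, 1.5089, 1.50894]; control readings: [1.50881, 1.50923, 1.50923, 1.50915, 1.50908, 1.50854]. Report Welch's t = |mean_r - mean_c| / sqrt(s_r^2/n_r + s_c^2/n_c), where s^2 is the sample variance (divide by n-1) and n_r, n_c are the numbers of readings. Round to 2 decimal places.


Welch's t-criterion for glass RI comparison:
Recovered mean = sum / n_r = 4.52596 / 3 = 1.5086533
Control mean = sum / n_c = 9.05404 / 6 = 1.5090067
Recovered sample variance s_r^2 = 2.13733e-07
Control sample variance s_c^2 = 7.64267e-08
Welch SE (unpooled) = sqrt(s_r^2/n_r + s_c^2/n_c) = sqrt(7.12444e-08 + 1.27378e-08) = sqrt(8.39822e-08) = 0.000289797
|mean_r - mean_c| = 0.000353333
t = 0.000353333 / 0.000289797 = 1.22

1.22


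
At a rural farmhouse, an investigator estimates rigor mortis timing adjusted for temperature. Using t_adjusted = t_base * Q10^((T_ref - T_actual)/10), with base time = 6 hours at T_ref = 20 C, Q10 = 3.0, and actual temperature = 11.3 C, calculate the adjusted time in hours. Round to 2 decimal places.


Rigor mortis time adjustment:
Exponent = (T_ref - T_actual) / 10 = (20 - 11.3) / 10 = 0.87
Q10 factor = 3.0^0.87 = 2.60073
t_adjusted = 6 * 2.60073 = 15.60 hours

15.60


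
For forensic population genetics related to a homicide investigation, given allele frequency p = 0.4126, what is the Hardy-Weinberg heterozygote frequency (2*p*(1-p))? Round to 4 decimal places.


Hardy-Weinberg heterozygote frequency:
q = 1 - p = 1 - 0.4126 = 0.5874
2pq = 2 * 0.4126 * 0.5874 = 0.4847

0.4847


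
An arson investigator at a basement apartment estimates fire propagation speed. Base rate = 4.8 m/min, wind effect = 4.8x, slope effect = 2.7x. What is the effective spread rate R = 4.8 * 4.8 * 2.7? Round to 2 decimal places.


Fire spread rate calculation:
R = R0 * wind_factor * slope_factor
= 4.8 * 4.8 * 2.7
= 23.04 * 2.7
= 62.21 m/min

62.21


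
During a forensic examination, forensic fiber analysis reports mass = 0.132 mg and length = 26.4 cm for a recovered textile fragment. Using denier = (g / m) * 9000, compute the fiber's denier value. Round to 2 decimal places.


Denier calculation:
Mass in grams = 0.132 mg / 1000 = 0.000132 g
Length in meters = 26.4 cm / 100 = 0.264 m
Linear density = mass / length = 0.000132 / 0.264 = 0.0005 g/m
Denier = (g/m) * 9000 = 0.0005 * 9000 = 4.50

4.50


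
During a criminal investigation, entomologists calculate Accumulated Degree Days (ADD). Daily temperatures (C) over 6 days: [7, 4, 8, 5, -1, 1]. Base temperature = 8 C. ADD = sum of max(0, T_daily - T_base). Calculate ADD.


Computing ADD day by day:
Day 1: max(0, 7 - 8) = 0
Day 2: max(0, 4 - 8) = 0
Day 3: max(0, 8 - 8) = 0
Day 4: max(0, 5 - 8) = 0
Day 5: max(0, -1 - 8) = 0
Day 6: max(0, 1 - 8) = 0
Total ADD = 0

0


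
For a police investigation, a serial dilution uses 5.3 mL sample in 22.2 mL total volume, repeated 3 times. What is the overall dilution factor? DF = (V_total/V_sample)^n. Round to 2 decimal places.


Dilution factor calculation:
Single dilution = V_total / V_sample = 22.2 / 5.3 ≈ 4.188679
Number of dilutions = 3
Total DF = (22.2 / 5.3)^3 (full precision, rounded at the end) = 73.49

73.49


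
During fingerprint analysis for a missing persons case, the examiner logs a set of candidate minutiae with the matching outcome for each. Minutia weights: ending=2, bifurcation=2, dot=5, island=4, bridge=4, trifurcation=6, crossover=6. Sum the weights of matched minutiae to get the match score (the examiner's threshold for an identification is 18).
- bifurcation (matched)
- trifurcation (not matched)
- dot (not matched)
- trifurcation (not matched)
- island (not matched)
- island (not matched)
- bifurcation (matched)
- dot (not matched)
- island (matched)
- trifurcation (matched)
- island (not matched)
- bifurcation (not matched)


Weighted minutiae match score:
  bifurcation: matched, +2 (running total 2)
  trifurcation: not matched, +0
  dot: not matched, +0
  trifurcation: not matched, +0
  island: not matched, +0
  island: not matched, +0
  bifurcation: matched, +2 (running total 4)
  dot: not matched, +0
  island: matched, +4 (running total 8)
  trifurcation: matched, +6 (running total 14)
  island: not matched, +0
  bifurcation: not matched, +0
Total score = 14
Threshold = 18; verdict = inconclusive

14


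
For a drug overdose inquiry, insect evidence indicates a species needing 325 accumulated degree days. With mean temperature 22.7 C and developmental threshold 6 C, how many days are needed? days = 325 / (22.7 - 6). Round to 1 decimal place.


Insect development time:
Effective temperature = avg_temp - T_base = 22.7 - 6 = 16.7 C
Days = ADD / effective_temp = 325 / 16.7 = 19.5 days

19.5


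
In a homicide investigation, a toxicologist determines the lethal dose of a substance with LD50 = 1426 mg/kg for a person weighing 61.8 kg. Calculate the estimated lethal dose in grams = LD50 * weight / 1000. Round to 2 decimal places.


Lethal dose calculation:
Lethal dose = LD50 * body_weight / 1000
= 1426 * 61.8 / 1000
= 88126.8 / 1000
= 88.13 g

88.13


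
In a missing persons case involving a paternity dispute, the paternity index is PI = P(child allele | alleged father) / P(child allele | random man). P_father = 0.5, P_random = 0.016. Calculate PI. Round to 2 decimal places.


Paternity Index calculation:
PI = P(allele|father) / P(allele|random)
PI = 0.5 / 0.016
PI = 31.25

31.25


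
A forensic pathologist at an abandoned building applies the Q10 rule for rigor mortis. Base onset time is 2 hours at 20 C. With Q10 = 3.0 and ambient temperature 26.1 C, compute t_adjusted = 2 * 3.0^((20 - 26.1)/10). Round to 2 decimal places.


Rigor mortis time adjustment:
Exponent = (T_ref - T_actual) / 10 = (20 - 26.1) / 10 = -0.61
Q10 factor = 3.0^-0.61 = 0.51163
t_adjusted = 2 * 0.51163 = 1.02 hours

1.02


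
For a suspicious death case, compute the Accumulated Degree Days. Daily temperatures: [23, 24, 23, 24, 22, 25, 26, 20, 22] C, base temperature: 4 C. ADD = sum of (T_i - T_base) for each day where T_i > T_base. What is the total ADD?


Computing ADD day by day:
Day 1: max(0, 23 - 4) = 19
Day 2: max(0, 24 - 4) = 20
Day 3: max(0, 23 - 4) = 19
Day 4: max(0, 24 - 4) = 20
Day 5: max(0, 22 - 4) = 18
Day 6: max(0, 25 - 4) = 21
Day 7: max(0, 26 - 4) = 22
Day 8: max(0, 20 - 4) = 16
Day 9: max(0, 22 - 4) = 18
Total ADD = 173

173


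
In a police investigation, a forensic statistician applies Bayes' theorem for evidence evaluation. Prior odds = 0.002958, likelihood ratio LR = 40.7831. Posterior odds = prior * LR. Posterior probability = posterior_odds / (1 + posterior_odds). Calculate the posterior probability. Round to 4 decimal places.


Bayesian evidence evaluation:
Posterior odds = prior_odds * LR = 0.002958 * 40.7831 = 0.1206364
Posterior probability = posterior_odds / (1 + posterior_odds)
= 0.1206364 / (1 + 0.1206364)
= 0.1206364 / 1.1206364
= 0.1076

0.1076


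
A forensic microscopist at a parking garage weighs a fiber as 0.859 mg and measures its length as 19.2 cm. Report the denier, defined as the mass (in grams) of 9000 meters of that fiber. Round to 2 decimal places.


Denier calculation:
Mass in grams = 0.859 mg / 1000 = 0.000859 g
Length in meters = 19.2 cm / 100 = 0.192 m
Linear density = mass / length = 0.000859 / 0.192 = 0.00447396 g/m
Denier = (g/m) * 9000 = 0.00447396 * 9000 = 40.27

40.27


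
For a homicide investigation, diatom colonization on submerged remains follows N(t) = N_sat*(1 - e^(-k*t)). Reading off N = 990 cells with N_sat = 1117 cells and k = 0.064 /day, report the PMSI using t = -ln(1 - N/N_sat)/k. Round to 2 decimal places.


PMSI from diatom colonization curve:
N / N_sat = 990 / 1117 = 0.886303
1 - N/N_sat = 0.113697
ln(1 - N/N_sat) = -2.174218
t = -ln(1 - N/N_sat) / k = -(-2.174218) / 0.064 = 33.97 days

33.97


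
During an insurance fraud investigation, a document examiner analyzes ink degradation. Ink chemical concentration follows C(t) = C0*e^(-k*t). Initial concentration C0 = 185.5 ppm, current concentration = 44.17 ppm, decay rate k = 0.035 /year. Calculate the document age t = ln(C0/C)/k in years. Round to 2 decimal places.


Document age estimation:
C0/C = 185.5 / 44.17 = 4.199683
ln(C0/C) = 1.435009
t = 1.435009 / 0.035 = 41.00 years

41.00


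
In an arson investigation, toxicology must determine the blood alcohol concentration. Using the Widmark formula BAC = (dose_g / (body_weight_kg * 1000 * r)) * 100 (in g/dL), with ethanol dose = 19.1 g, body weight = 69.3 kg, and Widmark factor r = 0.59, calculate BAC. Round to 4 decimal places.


Applying the Widmark formula:
BAC = (dose_g / (body_wt * 1000 * r)) * 100
Denominator = 69.3 * 1000 * 0.59 = 40887
BAC = (19.1 / 40887) * 100
BAC = 0.0467 g/dL

0.0467


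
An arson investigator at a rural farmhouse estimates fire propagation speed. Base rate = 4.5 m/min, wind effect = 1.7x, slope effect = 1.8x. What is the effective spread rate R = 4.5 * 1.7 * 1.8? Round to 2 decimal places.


Fire spread rate calculation:
R = R0 * wind_factor * slope_factor
= 4.5 * 1.7 * 1.8
= 7.65 * 1.8
= 13.77 m/min

13.77


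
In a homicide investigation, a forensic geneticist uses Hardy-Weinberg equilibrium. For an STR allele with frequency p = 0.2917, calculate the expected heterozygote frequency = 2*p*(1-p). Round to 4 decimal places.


Hardy-Weinberg heterozygote frequency:
q = 1 - p = 1 - 0.2917 = 0.7083
2pq = 2 * 0.2917 * 0.7083 = 0.4132

0.4132


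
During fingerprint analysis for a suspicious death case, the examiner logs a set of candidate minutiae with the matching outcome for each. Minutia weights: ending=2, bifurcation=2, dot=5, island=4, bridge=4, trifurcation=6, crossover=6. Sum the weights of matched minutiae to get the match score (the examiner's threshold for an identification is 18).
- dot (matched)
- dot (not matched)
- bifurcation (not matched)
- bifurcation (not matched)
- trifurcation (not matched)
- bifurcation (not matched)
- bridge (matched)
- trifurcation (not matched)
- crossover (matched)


Weighted minutiae match score:
  dot: matched, +5 (running total 5)
  dot: not matched, +0
  bifurcation: not matched, +0
  bifurcation: not matched, +0
  trifurcation: not matched, +0
  bifurcation: not matched, +0
  bridge: matched, +4 (running total 9)
  trifurcation: not matched, +0
  crossover: matched, +6 (running total 15)
Total score = 15
Threshold = 18; verdict = inconclusive

15


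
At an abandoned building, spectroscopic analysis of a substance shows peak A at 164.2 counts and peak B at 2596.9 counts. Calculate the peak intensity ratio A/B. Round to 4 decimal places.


Spectral peak ratio:
Peak A = 164.2 counts
Peak B = 2596.9 counts
Ratio = 164.2 / 2596.9 = 0.0632

0.0632


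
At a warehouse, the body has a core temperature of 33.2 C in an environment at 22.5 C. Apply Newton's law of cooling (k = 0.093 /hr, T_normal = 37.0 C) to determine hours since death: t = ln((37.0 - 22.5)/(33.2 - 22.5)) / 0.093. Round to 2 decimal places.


Using Newton's law of cooling:
t = ln((T_normal - T_ambient) / (T_body - T_ambient)) / k
T_normal - T_ambient = 14.5
T_body - T_ambient = 10.7
Ratio = 1.35514
ln(ratio) = 0.303905
t = 0.303905 / 0.093 = 3.27 hours

3.27


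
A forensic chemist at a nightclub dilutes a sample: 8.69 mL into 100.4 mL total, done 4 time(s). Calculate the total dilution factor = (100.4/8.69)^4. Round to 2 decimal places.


Dilution factor calculation:
Single dilution = V_total / V_sample = 100.4 / 8.69 ≈ 11.55351
Number of dilutions = 4
Total DF = (100.4 / 8.69)^4 (full precision, rounded at the end) = 17817.87

17817.87


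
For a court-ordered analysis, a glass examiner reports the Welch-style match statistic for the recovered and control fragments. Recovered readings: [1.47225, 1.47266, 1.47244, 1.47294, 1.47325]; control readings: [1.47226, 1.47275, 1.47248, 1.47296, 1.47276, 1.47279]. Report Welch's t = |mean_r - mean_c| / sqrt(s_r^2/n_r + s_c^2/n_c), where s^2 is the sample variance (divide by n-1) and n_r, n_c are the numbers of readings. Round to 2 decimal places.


Welch's t-criterion for glass RI comparison:
Recovered mean = sum / n_r = 7.36354 / 5 = 1.472708
Control mean = sum / n_c = 8.836 / 6 = 1.4726667
Recovered sample variance s_r^2 = 1.5787e-07
Control sample variance s_c^2 = 6.34267e-08
Welch SE (unpooled) = sqrt(s_r^2/n_r + s_c^2/n_c) = sqrt(3.1574e-08 + 1.05711e-08) = sqrt(4.21451e-08) = 0.000205293
|mean_r - mean_c| = 4.13333e-05
t = 4.13333e-05 / 0.000205293 = 0.20

0.20


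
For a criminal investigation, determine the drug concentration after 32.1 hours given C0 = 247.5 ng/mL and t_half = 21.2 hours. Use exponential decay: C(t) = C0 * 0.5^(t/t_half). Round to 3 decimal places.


Drug concentration decay:
Number of half-lives = t / t_half = 32.1 / 21.2 = 1.514151
Decay factor = 0.5^1.514151 = 0.35010243
C(t) = 247.5 * 0.35010243 = 86.650 ng/mL

86.650


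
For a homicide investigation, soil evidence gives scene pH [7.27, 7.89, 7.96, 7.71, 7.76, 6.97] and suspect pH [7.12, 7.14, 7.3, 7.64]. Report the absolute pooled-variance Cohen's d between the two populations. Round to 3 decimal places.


Pooled-variance Cohen's d for soil pH comparison:
Scene mean = 45.56 / 6 = 7.593333
Suspect mean = 29.2 / 4 = 7.3
Scene sample variance s_s^2 = 0.151387
Suspect sample variance s_c^2 = 0.057867
Pooled variance = ((n_s-1)*s_s^2 + (n_c-1)*s_c^2) / (n_s + n_c - 2) = 0.116317
Pooled SD = sqrt(0.116317) = 0.341053
Mean difference = 0.293333
|d| = |0.293333| / 0.341053 = 0.860

0.860


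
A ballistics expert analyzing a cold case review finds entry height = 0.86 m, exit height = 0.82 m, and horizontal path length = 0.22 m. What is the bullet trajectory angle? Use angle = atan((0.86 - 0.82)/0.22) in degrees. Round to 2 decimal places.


Bullet trajectory angle:
Height difference = 0.86 - 0.82 = 0.04 m
angle = atan(0.04 / 0.22)
angle = atan(0.181818)
angle = 10.30 degrees

10.30


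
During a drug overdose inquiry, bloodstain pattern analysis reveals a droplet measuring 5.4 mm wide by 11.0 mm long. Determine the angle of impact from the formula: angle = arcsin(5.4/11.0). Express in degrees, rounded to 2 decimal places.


Blood spatter impact angle calculation:
width / length = 5.4 / 11.0 = 0.490909
angle = arcsin(0.490909)
angle = 29.40 degrees

29.40


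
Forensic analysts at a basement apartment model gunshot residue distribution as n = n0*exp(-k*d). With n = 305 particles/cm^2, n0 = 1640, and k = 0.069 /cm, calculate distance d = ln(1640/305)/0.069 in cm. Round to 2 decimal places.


GSR distance calculation:
n0/n = 1640 / 305 = 5.377049
ln(n0/n) = 1.68214
d = 1.68214 / 0.069 = 24.38 cm

24.38


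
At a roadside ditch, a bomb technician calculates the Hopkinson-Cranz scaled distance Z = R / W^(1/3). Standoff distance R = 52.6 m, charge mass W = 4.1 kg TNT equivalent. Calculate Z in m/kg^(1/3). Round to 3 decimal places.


Scaled distance calculation:
W^(1/3) = 4.1^(1/3) = 1.600521
Z = R / W^(1/3) = 52.6 / 1.600521
Z = 32.864 m/kg^(1/3)

32.864


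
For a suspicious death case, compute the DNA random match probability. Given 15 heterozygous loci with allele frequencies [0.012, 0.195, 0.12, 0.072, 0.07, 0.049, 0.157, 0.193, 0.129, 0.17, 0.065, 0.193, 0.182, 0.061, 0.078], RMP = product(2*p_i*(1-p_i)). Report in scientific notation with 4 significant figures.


Computing RMP for 15 loci:
Locus 1: 2 * 0.012 * 0.988 = 0.023712
Locus 2: 2 * 0.195 * 0.805 = 0.31395
Locus 3: 2 * 0.12 * 0.88 = 0.2112
Locus 4: 2 * 0.072 * 0.928 = 0.133632
Locus 5: 2 * 0.07 * 0.93 = 0.1302
Locus 6: 2 * 0.049 * 0.951 = 0.093198
Locus 7: 2 * 0.157 * 0.843 = 0.264702
Locus 8: 2 * 0.193 * 0.807 = 0.311502
Locus 9: 2 * 0.129 * 0.871 = 0.224718
Locus 10: 2 * 0.17 * 0.83 = 0.2822
Locus 11: 2 * 0.065 * 0.935 = 0.12155
Locus 12: 2 * 0.193 * 0.807 = 0.311502
Locus 13: 2 * 0.182 * 0.818 = 0.297752
Locus 14: 2 * 0.061 * 0.939 = 0.114558
Locus 15: 2 * 0.078 * 0.922 = 0.143832
RMP = 2.476e-12

2.476e-12


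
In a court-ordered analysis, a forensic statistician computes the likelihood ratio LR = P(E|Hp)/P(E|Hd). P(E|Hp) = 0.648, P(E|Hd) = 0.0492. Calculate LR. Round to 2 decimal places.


Likelihood ratio calculation:
LR = P(E|Hp) / P(E|Hd)
LR = 0.648 / 0.0492
LR = 13.17

13.17


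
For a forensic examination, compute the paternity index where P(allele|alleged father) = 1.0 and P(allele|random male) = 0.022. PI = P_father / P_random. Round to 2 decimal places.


Paternity Index calculation:
PI = P(allele|father) / P(allele|random)
PI = 1.0 / 0.022
PI = 45.45

45.45


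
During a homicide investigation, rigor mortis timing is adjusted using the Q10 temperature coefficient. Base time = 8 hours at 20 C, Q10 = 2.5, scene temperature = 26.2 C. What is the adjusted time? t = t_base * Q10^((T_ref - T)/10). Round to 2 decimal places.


Rigor mortis time adjustment:
Exponent = (T_ref - T_actual) / 10 = (20 - 26.2) / 10 = -0.62
Q10 factor = 2.5^-0.62 = 0.5666
t_adjusted = 8 * 0.5666 = 4.53 hours

4.53


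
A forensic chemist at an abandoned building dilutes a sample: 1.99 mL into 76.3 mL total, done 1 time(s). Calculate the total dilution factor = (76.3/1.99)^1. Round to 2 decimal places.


Dilution factor calculation:
Single dilution = V_total / V_sample = 76.3 / 1.99 ≈ 38.341709
Number of dilutions = 1
Total DF = (76.3 / 1.99)^1 (full precision, rounded at the end) = 38.34

38.34


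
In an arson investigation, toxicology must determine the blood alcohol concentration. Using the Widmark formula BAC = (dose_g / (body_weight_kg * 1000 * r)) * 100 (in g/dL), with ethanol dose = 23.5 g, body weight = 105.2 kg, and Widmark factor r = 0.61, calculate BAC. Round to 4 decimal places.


Applying the Widmark formula:
BAC = (dose_g / (body_wt * 1000 * r)) * 100
Denominator = 105.2 * 1000 * 0.61 = 64172
BAC = (23.5 / 64172) * 100
BAC = 0.0366 g/dL

0.0366


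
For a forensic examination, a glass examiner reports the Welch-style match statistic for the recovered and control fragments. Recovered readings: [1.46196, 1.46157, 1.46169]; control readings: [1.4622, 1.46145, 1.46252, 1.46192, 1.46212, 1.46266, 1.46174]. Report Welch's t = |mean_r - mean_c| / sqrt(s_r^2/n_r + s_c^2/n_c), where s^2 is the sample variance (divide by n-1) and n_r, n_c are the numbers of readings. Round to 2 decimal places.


Welch's t-criterion for glass RI comparison:
Recovered mean = sum / n_r = 4.38522 / 3 = 1.46174
Control mean = sum / n_c = 10.23461 / 7 = 1.4620871
Recovered sample variance s_r^2 = 3.99e-08
Control sample variance s_c^2 = 1.80624e-07
Welch SE (unpooled) = sqrt(s_r^2/n_r + s_c^2/n_c) = sqrt(1.33e-08 + 2.58034e-08) = sqrt(3.91034e-08) = 0.000197746
|mean_r - mean_c| = 0.000347143
t = 0.000347143 / 0.000197746 = 1.76

1.76


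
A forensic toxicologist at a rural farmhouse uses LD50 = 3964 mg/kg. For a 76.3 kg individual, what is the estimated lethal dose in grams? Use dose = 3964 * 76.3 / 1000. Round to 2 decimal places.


Lethal dose calculation:
Lethal dose = LD50 * body_weight / 1000
= 3964 * 76.3 / 1000
= 302453.2 / 1000
= 302.45 g

302.45


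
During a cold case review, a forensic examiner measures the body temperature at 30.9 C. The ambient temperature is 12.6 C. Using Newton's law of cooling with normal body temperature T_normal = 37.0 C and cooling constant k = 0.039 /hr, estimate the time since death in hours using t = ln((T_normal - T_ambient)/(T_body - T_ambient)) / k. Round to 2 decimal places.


Using Newton's law of cooling:
t = ln((T_normal - T_ambient) / (T_body - T_ambient)) / k
T_normal - T_ambient = 24.4
T_body - T_ambient = 18.3
Ratio = 1.333333
ln(ratio) = 0.287682
t = 0.287682 / 0.039 = 7.38 hours

7.38


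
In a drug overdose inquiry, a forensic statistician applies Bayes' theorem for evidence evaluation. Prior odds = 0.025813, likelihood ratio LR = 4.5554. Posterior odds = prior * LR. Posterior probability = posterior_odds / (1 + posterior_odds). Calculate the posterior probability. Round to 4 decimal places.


Bayesian evidence evaluation:
Posterior odds = prior_odds * LR = 0.025813 * 4.5554 = 0.1175885
Posterior probability = posterior_odds / (1 + posterior_odds)
= 0.1175885 / (1 + 0.1175885)
= 0.1175885 / 1.1175885
= 0.1052

0.1052


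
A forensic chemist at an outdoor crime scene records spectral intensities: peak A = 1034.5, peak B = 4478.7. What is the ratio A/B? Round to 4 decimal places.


Spectral peak ratio:
Peak A = 1034.5 counts
Peak B = 4478.7 counts
Ratio = 1034.5 / 4478.7 = 0.2310

0.2310


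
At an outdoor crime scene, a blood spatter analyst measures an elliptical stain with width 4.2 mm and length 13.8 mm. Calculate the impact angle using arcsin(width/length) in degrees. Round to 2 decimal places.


Blood spatter impact angle calculation:
width / length = 4.2 / 13.8 = 0.304348
angle = arcsin(0.304348)
angle = 17.72 degrees

17.72


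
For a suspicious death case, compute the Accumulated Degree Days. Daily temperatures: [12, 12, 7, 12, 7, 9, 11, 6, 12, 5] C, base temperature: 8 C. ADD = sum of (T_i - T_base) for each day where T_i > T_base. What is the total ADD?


Computing ADD day by day:
Day 1: max(0, 12 - 8) = 4
Day 2: max(0, 12 - 8) = 4
Day 3: max(0, 7 - 8) = 0
Day 4: max(0, 12 - 8) = 4
Day 5: max(0, 7 - 8) = 0
Day 6: max(0, 9 - 8) = 1
Day 7: max(0, 11 - 8) = 3
Day 8: max(0, 6 - 8) = 0
Day 9: max(0, 12 - 8) = 4
Day 10: max(0, 5 - 8) = 0
Total ADD = 20

20


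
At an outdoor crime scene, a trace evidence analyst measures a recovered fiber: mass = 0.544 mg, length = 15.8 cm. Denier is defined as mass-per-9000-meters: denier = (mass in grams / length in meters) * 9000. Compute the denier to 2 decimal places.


Denier calculation:
Mass in grams = 0.544 mg / 1000 = 0.000544 g
Length in meters = 15.8 cm / 100 = 0.158 m
Linear density = mass / length = 0.000544 / 0.158 = 0.00344304 g/m
Denier = (g/m) * 9000 = 0.00344304 * 9000 = 30.99

30.99


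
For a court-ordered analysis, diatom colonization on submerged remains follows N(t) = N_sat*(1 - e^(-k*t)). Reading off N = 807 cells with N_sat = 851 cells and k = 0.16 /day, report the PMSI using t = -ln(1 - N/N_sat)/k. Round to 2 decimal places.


PMSI from diatom colonization curve:
N / N_sat = 807 / 851 = 0.948296
1 - N/N_sat = 0.051704
ln(1 - N/N_sat) = -2.96222
t = -ln(1 - N/N_sat) / k = -(-2.96222) / 0.16 = 18.51 days

18.51


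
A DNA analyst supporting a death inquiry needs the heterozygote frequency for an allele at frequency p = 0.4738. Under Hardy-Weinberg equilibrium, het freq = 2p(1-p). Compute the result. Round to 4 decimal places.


Hardy-Weinberg heterozygote frequency:
q = 1 - p = 1 - 0.4738 = 0.5262
2pq = 2 * 0.4738 * 0.5262 = 0.4986

0.4986


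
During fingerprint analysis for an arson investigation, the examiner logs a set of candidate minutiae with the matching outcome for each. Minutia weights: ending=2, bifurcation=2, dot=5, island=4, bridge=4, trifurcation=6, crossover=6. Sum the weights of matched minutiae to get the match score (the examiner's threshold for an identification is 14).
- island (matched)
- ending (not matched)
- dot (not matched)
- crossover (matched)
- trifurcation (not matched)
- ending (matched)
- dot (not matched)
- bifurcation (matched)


Weighted minutiae match score:
  island: matched, +4 (running total 4)
  ending: not matched, +0
  dot: not matched, +0
  crossover: matched, +6 (running total 10)
  trifurcation: not matched, +0
  ending: matched, +2 (running total 12)
  dot: not matched, +0
  bifurcation: matched, +2 (running total 14)
Total score = 14
Threshold = 14; verdict = identification

14


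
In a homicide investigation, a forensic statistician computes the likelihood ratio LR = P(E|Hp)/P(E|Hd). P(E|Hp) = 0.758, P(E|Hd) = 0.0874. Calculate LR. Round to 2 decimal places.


Likelihood ratio calculation:
LR = P(E|Hp) / P(E|Hd)
LR = 0.758 / 0.0874
LR = 8.67

8.67


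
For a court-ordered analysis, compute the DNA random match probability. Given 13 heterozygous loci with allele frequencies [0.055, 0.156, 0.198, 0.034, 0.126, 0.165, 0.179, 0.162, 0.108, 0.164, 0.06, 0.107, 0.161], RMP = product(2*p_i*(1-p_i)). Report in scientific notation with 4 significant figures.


Computing RMP for 13 loci:
Locus 1: 2 * 0.055 * 0.945 = 0.10395
Locus 2: 2 * 0.156 * 0.844 = 0.263328
Locus 3: 2 * 0.198 * 0.802 = 0.317592
Locus 4: 2 * 0.034 * 0.966 = 0.065688
Locus 5: 2 * 0.126 * 0.874 = 0.220248
Locus 6: 2 * 0.165 * 0.835 = 0.27555
Locus 7: 2 * 0.179 * 0.821 = 0.293918
Locus 8: 2 * 0.162 * 0.838 = 0.271512
Locus 9: 2 * 0.108 * 0.892 = 0.192672
Locus 10: 2 * 0.164 * 0.836 = 0.274208
Locus 11: 2 * 0.06 * 0.94 = 0.1128
Locus 12: 2 * 0.107 * 0.893 = 0.191102
Locus 13: 2 * 0.161 * 0.839 = 0.270158
RMP = 8.509e-10

8.509e-10


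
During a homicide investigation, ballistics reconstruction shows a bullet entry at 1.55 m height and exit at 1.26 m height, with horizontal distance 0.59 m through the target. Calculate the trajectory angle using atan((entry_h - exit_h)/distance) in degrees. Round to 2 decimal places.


Bullet trajectory angle:
Height difference = 1.55 - 1.26 = 0.29 m
angle = atan(0.29 / 0.59)
angle = atan(0.491525)
angle = 26.18 degrees

26.18


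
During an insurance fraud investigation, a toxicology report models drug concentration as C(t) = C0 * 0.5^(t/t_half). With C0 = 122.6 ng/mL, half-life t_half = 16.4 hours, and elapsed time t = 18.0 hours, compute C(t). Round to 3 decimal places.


Drug concentration decay:
Number of half-lives = t / t_half = 18.0 / 16.4 = 1.097561
Decay factor = 0.5^1.097561 = 0.46730585
C(t) = 122.6 * 0.46730585 = 57.292 ng/mL

57.292


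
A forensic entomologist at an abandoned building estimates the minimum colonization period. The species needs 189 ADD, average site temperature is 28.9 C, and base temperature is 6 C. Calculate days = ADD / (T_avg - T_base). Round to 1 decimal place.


Insect development time:
Effective temperature = avg_temp - T_base = 28.9 - 6 = 22.9 C
Days = ADD / effective_temp = 189 / 22.9 = 8.3 days

8.3


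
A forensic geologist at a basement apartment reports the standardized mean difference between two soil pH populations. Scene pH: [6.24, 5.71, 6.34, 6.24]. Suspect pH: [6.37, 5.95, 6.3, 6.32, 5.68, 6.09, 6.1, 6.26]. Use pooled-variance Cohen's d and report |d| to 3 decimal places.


Pooled-variance Cohen's d for soil pH comparison:
Scene mean = 24.53 / 4 = 6.1325
Suspect mean = 49.07 / 8 = 6.13375
Scene sample variance s_s^2 = 0.081558
Suspect sample variance s_c^2 = 0.053827
Pooled variance = ((n_s-1)*s_s^2 + (n_c-1)*s_c^2) / (n_s + n_c - 2) = 0.062146
Pooled SD = sqrt(0.062146) = 0.249291
Mean difference = -0.00125
|d| = |-0.00125| / 0.249291 = 0.005

0.005


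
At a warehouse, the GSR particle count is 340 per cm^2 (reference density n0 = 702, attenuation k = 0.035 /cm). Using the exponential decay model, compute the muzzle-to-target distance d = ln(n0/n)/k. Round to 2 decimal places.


GSR distance calculation:
n0/n = 702 / 340 = 2.064706
ln(n0/n) = 0.724988
d = 0.724988 / 0.035 = 20.71 cm

20.71


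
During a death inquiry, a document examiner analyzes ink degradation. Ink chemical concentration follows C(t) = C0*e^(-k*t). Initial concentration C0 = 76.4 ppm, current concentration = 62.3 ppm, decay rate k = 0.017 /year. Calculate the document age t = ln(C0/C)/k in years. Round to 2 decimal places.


Document age estimation:
C0/C = 76.4 / 62.3 = 1.226324
ln(C0/C) = 0.204021
t = 0.204021 / 0.017 = 12.00 years

12.00


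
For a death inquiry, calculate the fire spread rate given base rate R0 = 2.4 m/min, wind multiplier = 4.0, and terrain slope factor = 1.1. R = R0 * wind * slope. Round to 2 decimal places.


Fire spread rate calculation:
R = R0 * wind_factor * slope_factor
= 2.4 * 4.0 * 1.1
= 9.6 * 1.1
= 10.56 m/min

10.56


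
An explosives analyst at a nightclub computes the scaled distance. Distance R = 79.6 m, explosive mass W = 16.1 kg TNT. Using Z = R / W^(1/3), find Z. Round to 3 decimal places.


Scaled distance calculation:
W^(1/3) = 16.1^(1/3) = 2.525081
Z = R / W^(1/3) = 79.6 / 2.525081
Z = 31.524 m/kg^(1/3)

31.524


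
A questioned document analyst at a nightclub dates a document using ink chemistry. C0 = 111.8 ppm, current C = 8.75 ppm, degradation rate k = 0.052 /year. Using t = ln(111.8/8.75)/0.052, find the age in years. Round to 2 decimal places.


Document age estimation:
C0/C = 111.8 / 8.75 = 12.777143
ln(C0/C) = 2.547658
t = 2.547658 / 0.052 = 48.99 years

48.99


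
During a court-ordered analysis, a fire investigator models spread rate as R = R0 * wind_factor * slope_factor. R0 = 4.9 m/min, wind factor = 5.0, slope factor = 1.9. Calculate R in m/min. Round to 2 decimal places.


Fire spread rate calculation:
R = R0 * wind_factor * slope_factor
= 4.9 * 5.0 * 1.9
= 24.5 * 1.9
= 46.55 m/min

46.55


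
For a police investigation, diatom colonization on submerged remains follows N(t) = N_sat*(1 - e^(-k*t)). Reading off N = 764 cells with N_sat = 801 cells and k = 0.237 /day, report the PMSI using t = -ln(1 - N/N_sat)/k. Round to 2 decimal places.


PMSI from diatom colonization curve:
N / N_sat = 764 / 801 = 0.953808
1 - N/N_sat = 0.046192
ln(1 - N/N_sat) = -3.074949
t = -ln(1 - N/N_sat) / k = -(-3.074949) / 0.237 = 12.97 days

12.97


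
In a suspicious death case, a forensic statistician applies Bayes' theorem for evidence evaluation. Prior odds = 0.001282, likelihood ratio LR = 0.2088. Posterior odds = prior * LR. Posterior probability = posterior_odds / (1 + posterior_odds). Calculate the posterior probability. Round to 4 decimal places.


Bayesian evidence evaluation:
Posterior odds = prior_odds * LR = 0.001282 * 0.2088 = 0.0002676816
Posterior probability = posterior_odds / (1 + posterior_odds)
= 0.0002676816 / (1 + 0.0002676816)
= 0.0002676816 / 1.0002676816
= 0.0003

0.0003


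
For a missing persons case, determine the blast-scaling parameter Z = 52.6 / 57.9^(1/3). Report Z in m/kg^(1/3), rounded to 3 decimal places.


Scaled distance calculation:
W^(1/3) = 57.9^(1/3) = 3.868651
Z = R / W^(1/3) = 52.6 / 3.868651
Z = 13.596 m/kg^(1/3)

13.596


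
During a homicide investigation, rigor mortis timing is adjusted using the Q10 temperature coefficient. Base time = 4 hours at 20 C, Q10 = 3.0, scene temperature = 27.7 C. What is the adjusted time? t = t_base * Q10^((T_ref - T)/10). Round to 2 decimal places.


Rigor mortis time adjustment:
Exponent = (T_ref - T_actual) / 10 = (20 - 27.7) / 10 = -0.77
Q10 factor = 3.0^-0.77 = 0.42916
t_adjusted = 4 * 0.42916 = 1.72 hours

1.72


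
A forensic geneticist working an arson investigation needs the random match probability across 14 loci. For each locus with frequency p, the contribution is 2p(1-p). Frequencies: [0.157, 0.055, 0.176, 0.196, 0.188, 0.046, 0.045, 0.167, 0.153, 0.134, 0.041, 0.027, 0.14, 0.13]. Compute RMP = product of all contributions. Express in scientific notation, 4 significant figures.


Computing RMP for 14 loci:
Locus 1: 2 * 0.157 * 0.843 = 0.264702
Locus 2: 2 * 0.055 * 0.945 = 0.10395
Locus 3: 2 * 0.176 * 0.824 = 0.290048
Locus 4: 2 * 0.196 * 0.804 = 0.315168
Locus 5: 2 * 0.188 * 0.812 = 0.305312
Locus 6: 2 * 0.046 * 0.954 = 0.087768
Locus 7: 2 * 0.045 * 0.955 = 0.08595
Locus 8: 2 * 0.167 * 0.833 = 0.278222
Locus 9: 2 * 0.153 * 0.847 = 0.259182
Locus 10: 2 * 0.134 * 0.866 = 0.232088
Locus 11: 2 * 0.041 * 0.959 = 0.078638
Locus 12: 2 * 0.027 * 0.973 = 0.052542
Locus 13: 2 * 0.14 * 0.86 = 0.2408
Locus 14: 2 * 0.13 * 0.87 = 0.2262
RMP = 2.182e-11

2.182e-11
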